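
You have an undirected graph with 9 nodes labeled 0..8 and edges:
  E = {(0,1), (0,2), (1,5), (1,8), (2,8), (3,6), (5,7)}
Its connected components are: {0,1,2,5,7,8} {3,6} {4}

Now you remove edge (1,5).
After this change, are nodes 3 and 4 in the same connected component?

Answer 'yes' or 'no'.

Initial components: {0,1,2,5,7,8} {3,6} {4}
Removing edge (1,5): it was a bridge — component count 3 -> 4.
New components: {0,1,2,8} {3,6} {4} {5,7}
Are 3 and 4 in the same component? no

Answer: no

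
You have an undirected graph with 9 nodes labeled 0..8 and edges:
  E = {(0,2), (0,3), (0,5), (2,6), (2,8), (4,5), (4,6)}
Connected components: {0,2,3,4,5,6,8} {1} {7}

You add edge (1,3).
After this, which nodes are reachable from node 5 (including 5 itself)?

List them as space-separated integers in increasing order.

Before: nodes reachable from 5: {0,2,3,4,5,6,8}
Adding (1,3): merges 5's component with another. Reachability grows.
After: nodes reachable from 5: {0,1,2,3,4,5,6,8}

Answer: 0 1 2 3 4 5 6 8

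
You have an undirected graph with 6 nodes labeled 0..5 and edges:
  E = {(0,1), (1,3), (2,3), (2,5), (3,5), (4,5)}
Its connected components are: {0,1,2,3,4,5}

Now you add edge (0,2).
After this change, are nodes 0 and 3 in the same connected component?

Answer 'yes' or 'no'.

Answer: yes

Derivation:
Initial components: {0,1,2,3,4,5}
Adding edge (0,2): both already in same component {0,1,2,3,4,5}. No change.
New components: {0,1,2,3,4,5}
Are 0 and 3 in the same component? yes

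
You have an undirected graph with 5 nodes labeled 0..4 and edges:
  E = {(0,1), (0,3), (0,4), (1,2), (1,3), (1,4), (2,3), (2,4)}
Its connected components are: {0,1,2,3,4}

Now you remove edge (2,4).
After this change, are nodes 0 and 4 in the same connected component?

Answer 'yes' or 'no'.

Answer: yes

Derivation:
Initial components: {0,1,2,3,4}
Removing edge (2,4): not a bridge — component count unchanged at 1.
New components: {0,1,2,3,4}
Are 0 and 4 in the same component? yes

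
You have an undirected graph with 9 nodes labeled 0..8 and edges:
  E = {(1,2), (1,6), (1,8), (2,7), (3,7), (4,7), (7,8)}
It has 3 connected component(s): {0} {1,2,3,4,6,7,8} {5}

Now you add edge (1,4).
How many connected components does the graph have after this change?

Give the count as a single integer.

Answer: 3

Derivation:
Initial component count: 3
Add (1,4): endpoints already in same component. Count unchanged: 3.
New component count: 3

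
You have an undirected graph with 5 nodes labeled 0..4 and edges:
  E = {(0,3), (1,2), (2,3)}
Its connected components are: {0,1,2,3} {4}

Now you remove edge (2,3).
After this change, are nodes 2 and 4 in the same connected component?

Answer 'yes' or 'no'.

Initial components: {0,1,2,3} {4}
Removing edge (2,3): it was a bridge — component count 2 -> 3.
New components: {0,3} {1,2} {4}
Are 2 and 4 in the same component? no

Answer: no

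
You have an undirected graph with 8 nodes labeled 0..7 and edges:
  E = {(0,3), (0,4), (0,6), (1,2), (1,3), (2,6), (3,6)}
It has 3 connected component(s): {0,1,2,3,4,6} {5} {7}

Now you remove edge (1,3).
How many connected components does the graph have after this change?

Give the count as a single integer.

Initial component count: 3
Remove (1,3): not a bridge. Count unchanged: 3.
  After removal, components: {0,1,2,3,4,6} {5} {7}
New component count: 3

Answer: 3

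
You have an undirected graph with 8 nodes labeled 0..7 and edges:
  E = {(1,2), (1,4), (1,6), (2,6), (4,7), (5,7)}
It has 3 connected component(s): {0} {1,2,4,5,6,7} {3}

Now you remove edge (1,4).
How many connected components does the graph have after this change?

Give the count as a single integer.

Initial component count: 3
Remove (1,4): it was a bridge. Count increases: 3 -> 4.
  After removal, components: {0} {1,2,6} {3} {4,5,7}
New component count: 4

Answer: 4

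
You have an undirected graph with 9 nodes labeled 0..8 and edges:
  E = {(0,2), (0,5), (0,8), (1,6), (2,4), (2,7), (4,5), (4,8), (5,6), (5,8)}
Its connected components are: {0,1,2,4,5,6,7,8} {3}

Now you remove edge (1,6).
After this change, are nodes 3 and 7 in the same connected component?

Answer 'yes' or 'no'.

Initial components: {0,1,2,4,5,6,7,8} {3}
Removing edge (1,6): it was a bridge — component count 2 -> 3.
New components: {0,2,4,5,6,7,8} {1} {3}
Are 3 and 7 in the same component? no

Answer: no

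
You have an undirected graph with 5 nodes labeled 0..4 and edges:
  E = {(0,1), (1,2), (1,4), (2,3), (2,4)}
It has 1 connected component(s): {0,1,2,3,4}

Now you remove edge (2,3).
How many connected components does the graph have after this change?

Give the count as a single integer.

Initial component count: 1
Remove (2,3): it was a bridge. Count increases: 1 -> 2.
  After removal, components: {0,1,2,4} {3}
New component count: 2

Answer: 2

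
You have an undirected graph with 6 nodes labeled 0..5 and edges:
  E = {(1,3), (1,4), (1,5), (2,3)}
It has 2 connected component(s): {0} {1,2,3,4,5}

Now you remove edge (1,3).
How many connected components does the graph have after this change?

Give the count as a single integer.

Initial component count: 2
Remove (1,3): it was a bridge. Count increases: 2 -> 3.
  After removal, components: {0} {1,4,5} {2,3}
New component count: 3

Answer: 3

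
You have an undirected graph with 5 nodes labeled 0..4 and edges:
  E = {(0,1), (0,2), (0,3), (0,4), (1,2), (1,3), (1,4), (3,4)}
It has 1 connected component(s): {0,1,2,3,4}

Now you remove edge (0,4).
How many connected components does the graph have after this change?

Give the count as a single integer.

Initial component count: 1
Remove (0,4): not a bridge. Count unchanged: 1.
  After removal, components: {0,1,2,3,4}
New component count: 1

Answer: 1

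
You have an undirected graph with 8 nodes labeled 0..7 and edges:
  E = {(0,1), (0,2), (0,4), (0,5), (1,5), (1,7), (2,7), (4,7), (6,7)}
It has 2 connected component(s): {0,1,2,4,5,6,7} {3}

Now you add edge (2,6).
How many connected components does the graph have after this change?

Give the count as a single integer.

Answer: 2

Derivation:
Initial component count: 2
Add (2,6): endpoints already in same component. Count unchanged: 2.
New component count: 2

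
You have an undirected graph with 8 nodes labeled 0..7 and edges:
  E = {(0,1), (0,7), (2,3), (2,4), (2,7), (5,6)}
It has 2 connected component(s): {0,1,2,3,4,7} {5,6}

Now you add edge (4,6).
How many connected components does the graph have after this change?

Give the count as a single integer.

Answer: 1

Derivation:
Initial component count: 2
Add (4,6): merges two components. Count decreases: 2 -> 1.
New component count: 1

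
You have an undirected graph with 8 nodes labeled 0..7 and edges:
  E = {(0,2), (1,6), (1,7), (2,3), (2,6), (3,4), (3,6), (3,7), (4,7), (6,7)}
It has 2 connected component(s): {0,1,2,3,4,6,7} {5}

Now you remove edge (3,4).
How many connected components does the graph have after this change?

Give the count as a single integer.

Initial component count: 2
Remove (3,4): not a bridge. Count unchanged: 2.
  After removal, components: {0,1,2,3,4,6,7} {5}
New component count: 2

Answer: 2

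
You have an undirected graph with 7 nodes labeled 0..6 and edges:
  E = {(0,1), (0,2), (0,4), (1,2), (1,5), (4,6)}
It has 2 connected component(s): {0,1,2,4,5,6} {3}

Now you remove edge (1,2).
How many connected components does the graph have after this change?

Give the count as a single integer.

Answer: 2

Derivation:
Initial component count: 2
Remove (1,2): not a bridge. Count unchanged: 2.
  After removal, components: {0,1,2,4,5,6} {3}
New component count: 2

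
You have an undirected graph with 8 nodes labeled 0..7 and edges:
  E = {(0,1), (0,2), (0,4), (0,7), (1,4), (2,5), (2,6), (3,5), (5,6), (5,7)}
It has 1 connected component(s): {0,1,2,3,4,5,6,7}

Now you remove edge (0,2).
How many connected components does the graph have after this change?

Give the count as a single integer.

Initial component count: 1
Remove (0,2): not a bridge. Count unchanged: 1.
  After removal, components: {0,1,2,3,4,5,6,7}
New component count: 1

Answer: 1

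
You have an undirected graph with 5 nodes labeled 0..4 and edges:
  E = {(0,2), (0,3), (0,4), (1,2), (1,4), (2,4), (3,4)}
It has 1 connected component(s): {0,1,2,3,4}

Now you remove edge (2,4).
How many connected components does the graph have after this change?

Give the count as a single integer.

Initial component count: 1
Remove (2,4): not a bridge. Count unchanged: 1.
  After removal, components: {0,1,2,3,4}
New component count: 1

Answer: 1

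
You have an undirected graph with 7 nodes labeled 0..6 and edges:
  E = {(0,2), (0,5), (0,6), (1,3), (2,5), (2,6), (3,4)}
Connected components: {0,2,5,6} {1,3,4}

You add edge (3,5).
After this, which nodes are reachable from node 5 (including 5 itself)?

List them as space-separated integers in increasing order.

Before: nodes reachable from 5: {0,2,5,6}
Adding (3,5): merges 5's component with another. Reachability grows.
After: nodes reachable from 5: {0,1,2,3,4,5,6}

Answer: 0 1 2 3 4 5 6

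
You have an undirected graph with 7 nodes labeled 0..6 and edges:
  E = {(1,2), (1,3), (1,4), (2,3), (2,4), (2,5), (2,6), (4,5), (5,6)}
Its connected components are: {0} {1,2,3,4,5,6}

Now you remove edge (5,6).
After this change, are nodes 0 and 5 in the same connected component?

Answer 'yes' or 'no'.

Answer: no

Derivation:
Initial components: {0} {1,2,3,4,5,6}
Removing edge (5,6): not a bridge — component count unchanged at 2.
New components: {0} {1,2,3,4,5,6}
Are 0 and 5 in the same component? no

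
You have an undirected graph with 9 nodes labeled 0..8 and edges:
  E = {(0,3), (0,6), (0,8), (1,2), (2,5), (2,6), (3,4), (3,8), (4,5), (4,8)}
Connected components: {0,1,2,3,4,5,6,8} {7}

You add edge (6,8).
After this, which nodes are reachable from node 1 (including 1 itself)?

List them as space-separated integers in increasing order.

Answer: 0 1 2 3 4 5 6 8

Derivation:
Before: nodes reachable from 1: {0,1,2,3,4,5,6,8}
Adding (6,8): both endpoints already in same component. Reachability from 1 unchanged.
After: nodes reachable from 1: {0,1,2,3,4,5,6,8}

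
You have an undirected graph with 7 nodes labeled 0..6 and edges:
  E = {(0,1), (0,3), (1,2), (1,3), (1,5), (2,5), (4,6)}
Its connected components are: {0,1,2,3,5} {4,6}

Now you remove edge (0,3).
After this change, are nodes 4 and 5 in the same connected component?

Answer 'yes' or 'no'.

Initial components: {0,1,2,3,5} {4,6}
Removing edge (0,3): not a bridge — component count unchanged at 2.
New components: {0,1,2,3,5} {4,6}
Are 4 and 5 in the same component? no

Answer: no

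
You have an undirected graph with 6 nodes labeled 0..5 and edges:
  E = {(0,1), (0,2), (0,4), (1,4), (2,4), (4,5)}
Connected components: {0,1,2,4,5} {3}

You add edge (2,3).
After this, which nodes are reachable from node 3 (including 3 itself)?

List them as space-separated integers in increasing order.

Before: nodes reachable from 3: {3}
Adding (2,3): merges 3's component with another. Reachability grows.
After: nodes reachable from 3: {0,1,2,3,4,5}

Answer: 0 1 2 3 4 5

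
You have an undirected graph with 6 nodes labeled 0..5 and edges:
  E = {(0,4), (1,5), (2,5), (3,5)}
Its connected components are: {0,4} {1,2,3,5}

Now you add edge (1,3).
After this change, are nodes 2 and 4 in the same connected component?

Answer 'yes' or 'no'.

Initial components: {0,4} {1,2,3,5}
Adding edge (1,3): both already in same component {1,2,3,5}. No change.
New components: {0,4} {1,2,3,5}
Are 2 and 4 in the same component? no

Answer: no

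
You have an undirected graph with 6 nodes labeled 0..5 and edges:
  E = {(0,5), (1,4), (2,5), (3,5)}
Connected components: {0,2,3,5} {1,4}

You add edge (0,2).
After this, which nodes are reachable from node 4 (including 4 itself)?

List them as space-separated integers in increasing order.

Answer: 1 4

Derivation:
Before: nodes reachable from 4: {1,4}
Adding (0,2): both endpoints already in same component. Reachability from 4 unchanged.
After: nodes reachable from 4: {1,4}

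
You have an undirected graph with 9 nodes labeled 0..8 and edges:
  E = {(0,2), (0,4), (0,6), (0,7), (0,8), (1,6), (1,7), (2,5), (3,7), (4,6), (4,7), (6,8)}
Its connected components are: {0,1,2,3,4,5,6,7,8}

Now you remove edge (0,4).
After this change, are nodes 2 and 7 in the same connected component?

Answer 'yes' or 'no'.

Initial components: {0,1,2,3,4,5,6,7,8}
Removing edge (0,4): not a bridge — component count unchanged at 1.
New components: {0,1,2,3,4,5,6,7,8}
Are 2 and 7 in the same component? yes

Answer: yes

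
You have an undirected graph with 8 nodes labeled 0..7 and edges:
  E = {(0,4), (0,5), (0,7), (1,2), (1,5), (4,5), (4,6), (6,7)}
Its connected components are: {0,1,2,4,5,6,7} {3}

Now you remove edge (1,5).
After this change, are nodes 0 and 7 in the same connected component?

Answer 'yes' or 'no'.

Answer: yes

Derivation:
Initial components: {0,1,2,4,5,6,7} {3}
Removing edge (1,5): it was a bridge — component count 2 -> 3.
New components: {0,4,5,6,7} {1,2} {3}
Are 0 and 7 in the same component? yes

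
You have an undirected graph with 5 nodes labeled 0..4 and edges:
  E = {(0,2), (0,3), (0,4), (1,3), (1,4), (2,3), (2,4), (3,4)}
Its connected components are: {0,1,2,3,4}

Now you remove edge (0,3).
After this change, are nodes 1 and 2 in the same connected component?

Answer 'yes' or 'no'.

Answer: yes

Derivation:
Initial components: {0,1,2,3,4}
Removing edge (0,3): not a bridge — component count unchanged at 1.
New components: {0,1,2,3,4}
Are 1 and 2 in the same component? yes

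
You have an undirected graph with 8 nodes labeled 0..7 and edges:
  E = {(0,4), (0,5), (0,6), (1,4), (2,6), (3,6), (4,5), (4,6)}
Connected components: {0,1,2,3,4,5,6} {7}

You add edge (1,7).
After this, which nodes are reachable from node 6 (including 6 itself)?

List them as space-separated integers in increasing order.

Before: nodes reachable from 6: {0,1,2,3,4,5,6}
Adding (1,7): merges 6's component with another. Reachability grows.
After: nodes reachable from 6: {0,1,2,3,4,5,6,7}

Answer: 0 1 2 3 4 5 6 7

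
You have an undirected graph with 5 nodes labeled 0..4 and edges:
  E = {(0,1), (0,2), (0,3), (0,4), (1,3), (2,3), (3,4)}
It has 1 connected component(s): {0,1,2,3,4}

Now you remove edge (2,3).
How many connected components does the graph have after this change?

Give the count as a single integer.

Answer: 1

Derivation:
Initial component count: 1
Remove (2,3): not a bridge. Count unchanged: 1.
  After removal, components: {0,1,2,3,4}
New component count: 1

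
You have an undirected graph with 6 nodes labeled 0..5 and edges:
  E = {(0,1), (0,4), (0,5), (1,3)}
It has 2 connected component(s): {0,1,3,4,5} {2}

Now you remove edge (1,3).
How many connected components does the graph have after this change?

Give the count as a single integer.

Initial component count: 2
Remove (1,3): it was a bridge. Count increases: 2 -> 3.
  After removal, components: {0,1,4,5} {2} {3}
New component count: 3

Answer: 3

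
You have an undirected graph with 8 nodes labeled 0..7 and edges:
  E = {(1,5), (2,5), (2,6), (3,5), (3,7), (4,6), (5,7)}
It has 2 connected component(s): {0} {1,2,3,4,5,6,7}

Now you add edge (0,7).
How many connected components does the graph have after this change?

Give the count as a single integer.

Answer: 1

Derivation:
Initial component count: 2
Add (0,7): merges two components. Count decreases: 2 -> 1.
New component count: 1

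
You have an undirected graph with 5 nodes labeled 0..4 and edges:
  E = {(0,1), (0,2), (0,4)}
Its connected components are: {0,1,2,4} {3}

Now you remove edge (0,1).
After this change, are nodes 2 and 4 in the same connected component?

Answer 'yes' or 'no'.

Initial components: {0,1,2,4} {3}
Removing edge (0,1): it was a bridge — component count 2 -> 3.
New components: {0,2,4} {1} {3}
Are 2 and 4 in the same component? yes

Answer: yes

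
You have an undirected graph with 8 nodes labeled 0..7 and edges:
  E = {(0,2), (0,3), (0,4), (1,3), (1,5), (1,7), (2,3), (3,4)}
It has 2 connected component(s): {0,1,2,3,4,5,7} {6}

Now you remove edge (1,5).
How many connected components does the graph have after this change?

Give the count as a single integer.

Initial component count: 2
Remove (1,5): it was a bridge. Count increases: 2 -> 3.
  After removal, components: {0,1,2,3,4,7} {5} {6}
New component count: 3

Answer: 3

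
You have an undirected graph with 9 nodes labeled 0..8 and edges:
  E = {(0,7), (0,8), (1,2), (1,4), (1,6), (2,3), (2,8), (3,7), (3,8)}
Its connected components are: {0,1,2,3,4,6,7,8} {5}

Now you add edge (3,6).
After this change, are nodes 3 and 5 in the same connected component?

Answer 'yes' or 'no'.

Initial components: {0,1,2,3,4,6,7,8} {5}
Adding edge (3,6): both already in same component {0,1,2,3,4,6,7,8}. No change.
New components: {0,1,2,3,4,6,7,8} {5}
Are 3 and 5 in the same component? no

Answer: no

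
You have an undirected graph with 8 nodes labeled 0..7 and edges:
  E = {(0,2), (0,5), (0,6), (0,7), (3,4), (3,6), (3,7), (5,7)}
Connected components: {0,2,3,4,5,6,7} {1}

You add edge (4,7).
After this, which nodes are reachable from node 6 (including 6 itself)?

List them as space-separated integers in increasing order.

Answer: 0 2 3 4 5 6 7

Derivation:
Before: nodes reachable from 6: {0,2,3,4,5,6,7}
Adding (4,7): both endpoints already in same component. Reachability from 6 unchanged.
After: nodes reachable from 6: {0,2,3,4,5,6,7}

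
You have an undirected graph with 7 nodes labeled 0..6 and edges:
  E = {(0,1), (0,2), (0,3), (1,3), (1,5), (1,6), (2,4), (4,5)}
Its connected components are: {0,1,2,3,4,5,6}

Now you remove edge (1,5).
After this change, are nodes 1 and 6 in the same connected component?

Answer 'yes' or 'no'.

Answer: yes

Derivation:
Initial components: {0,1,2,3,4,5,6}
Removing edge (1,5): not a bridge — component count unchanged at 1.
New components: {0,1,2,3,4,5,6}
Are 1 and 6 in the same component? yes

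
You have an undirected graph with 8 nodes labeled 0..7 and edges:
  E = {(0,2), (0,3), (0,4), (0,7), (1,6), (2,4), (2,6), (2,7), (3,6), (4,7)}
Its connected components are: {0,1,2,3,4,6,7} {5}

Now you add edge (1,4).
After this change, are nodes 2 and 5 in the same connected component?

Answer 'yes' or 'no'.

Answer: no

Derivation:
Initial components: {0,1,2,3,4,6,7} {5}
Adding edge (1,4): both already in same component {0,1,2,3,4,6,7}. No change.
New components: {0,1,2,3,4,6,7} {5}
Are 2 and 5 in the same component? no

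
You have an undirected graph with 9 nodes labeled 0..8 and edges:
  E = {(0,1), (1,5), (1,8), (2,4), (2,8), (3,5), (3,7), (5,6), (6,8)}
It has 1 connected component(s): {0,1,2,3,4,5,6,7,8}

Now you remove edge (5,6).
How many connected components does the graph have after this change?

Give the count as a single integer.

Answer: 1

Derivation:
Initial component count: 1
Remove (5,6): not a bridge. Count unchanged: 1.
  After removal, components: {0,1,2,3,4,5,6,7,8}
New component count: 1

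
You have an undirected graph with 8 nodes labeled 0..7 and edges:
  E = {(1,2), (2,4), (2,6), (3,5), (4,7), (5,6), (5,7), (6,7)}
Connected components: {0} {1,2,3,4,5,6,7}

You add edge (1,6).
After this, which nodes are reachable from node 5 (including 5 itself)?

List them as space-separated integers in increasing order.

Answer: 1 2 3 4 5 6 7

Derivation:
Before: nodes reachable from 5: {1,2,3,4,5,6,7}
Adding (1,6): both endpoints already in same component. Reachability from 5 unchanged.
After: nodes reachable from 5: {1,2,3,4,5,6,7}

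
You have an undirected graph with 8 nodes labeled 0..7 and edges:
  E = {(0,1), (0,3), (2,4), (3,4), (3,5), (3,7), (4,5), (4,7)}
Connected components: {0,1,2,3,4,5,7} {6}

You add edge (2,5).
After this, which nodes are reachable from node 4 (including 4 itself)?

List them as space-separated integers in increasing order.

Before: nodes reachable from 4: {0,1,2,3,4,5,7}
Adding (2,5): both endpoints already in same component. Reachability from 4 unchanged.
After: nodes reachable from 4: {0,1,2,3,4,5,7}

Answer: 0 1 2 3 4 5 7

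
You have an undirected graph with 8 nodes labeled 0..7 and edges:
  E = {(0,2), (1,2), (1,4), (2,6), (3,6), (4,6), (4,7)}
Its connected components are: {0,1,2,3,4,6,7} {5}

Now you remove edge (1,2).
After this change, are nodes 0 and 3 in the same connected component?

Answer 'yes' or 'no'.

Answer: yes

Derivation:
Initial components: {0,1,2,3,4,6,7} {5}
Removing edge (1,2): not a bridge — component count unchanged at 2.
New components: {0,1,2,3,4,6,7} {5}
Are 0 and 3 in the same component? yes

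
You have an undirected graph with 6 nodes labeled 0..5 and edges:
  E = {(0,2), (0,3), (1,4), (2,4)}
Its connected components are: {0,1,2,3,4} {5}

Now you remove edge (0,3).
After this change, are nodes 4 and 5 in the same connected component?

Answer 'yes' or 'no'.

Answer: no

Derivation:
Initial components: {0,1,2,3,4} {5}
Removing edge (0,3): it was a bridge — component count 2 -> 3.
New components: {0,1,2,4} {3} {5}
Are 4 and 5 in the same component? no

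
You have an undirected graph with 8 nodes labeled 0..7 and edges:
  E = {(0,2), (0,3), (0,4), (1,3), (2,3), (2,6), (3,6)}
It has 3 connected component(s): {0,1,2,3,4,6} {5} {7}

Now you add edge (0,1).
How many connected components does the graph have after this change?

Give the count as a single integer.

Initial component count: 3
Add (0,1): endpoints already in same component. Count unchanged: 3.
New component count: 3

Answer: 3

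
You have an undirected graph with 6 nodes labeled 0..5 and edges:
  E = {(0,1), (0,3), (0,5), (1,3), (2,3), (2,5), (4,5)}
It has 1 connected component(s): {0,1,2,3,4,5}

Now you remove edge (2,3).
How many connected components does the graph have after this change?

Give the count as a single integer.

Initial component count: 1
Remove (2,3): not a bridge. Count unchanged: 1.
  After removal, components: {0,1,2,3,4,5}
New component count: 1

Answer: 1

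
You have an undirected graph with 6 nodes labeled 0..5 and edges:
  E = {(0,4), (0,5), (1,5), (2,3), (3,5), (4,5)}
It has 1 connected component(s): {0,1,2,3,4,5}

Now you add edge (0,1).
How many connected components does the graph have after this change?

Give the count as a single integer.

Initial component count: 1
Add (0,1): endpoints already in same component. Count unchanged: 1.
New component count: 1

Answer: 1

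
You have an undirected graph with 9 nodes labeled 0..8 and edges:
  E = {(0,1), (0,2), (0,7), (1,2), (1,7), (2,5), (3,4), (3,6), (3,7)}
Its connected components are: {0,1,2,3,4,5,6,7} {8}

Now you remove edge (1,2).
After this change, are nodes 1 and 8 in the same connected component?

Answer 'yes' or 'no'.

Initial components: {0,1,2,3,4,5,6,7} {8}
Removing edge (1,2): not a bridge — component count unchanged at 2.
New components: {0,1,2,3,4,5,6,7} {8}
Are 1 and 8 in the same component? no

Answer: no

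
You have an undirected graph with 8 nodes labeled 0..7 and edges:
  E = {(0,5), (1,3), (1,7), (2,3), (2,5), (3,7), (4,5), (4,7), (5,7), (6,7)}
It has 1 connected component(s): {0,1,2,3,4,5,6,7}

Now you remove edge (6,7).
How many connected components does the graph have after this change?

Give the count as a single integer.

Initial component count: 1
Remove (6,7): it was a bridge. Count increases: 1 -> 2.
  After removal, components: {0,1,2,3,4,5,7} {6}
New component count: 2

Answer: 2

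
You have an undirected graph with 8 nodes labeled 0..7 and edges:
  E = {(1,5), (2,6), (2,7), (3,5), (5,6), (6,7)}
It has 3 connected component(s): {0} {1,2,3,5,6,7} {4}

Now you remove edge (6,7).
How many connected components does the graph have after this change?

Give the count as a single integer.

Answer: 3

Derivation:
Initial component count: 3
Remove (6,7): not a bridge. Count unchanged: 3.
  After removal, components: {0} {1,2,3,5,6,7} {4}
New component count: 3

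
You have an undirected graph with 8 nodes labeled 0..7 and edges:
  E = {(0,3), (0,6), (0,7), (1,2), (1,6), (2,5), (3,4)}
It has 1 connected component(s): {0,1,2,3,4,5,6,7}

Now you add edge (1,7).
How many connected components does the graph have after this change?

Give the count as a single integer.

Initial component count: 1
Add (1,7): endpoints already in same component. Count unchanged: 1.
New component count: 1

Answer: 1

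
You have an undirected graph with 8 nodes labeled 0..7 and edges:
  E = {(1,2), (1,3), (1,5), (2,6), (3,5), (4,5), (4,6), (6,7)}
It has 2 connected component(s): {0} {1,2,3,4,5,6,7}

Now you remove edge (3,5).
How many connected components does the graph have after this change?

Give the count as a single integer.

Initial component count: 2
Remove (3,5): not a bridge. Count unchanged: 2.
  After removal, components: {0} {1,2,3,4,5,6,7}
New component count: 2

Answer: 2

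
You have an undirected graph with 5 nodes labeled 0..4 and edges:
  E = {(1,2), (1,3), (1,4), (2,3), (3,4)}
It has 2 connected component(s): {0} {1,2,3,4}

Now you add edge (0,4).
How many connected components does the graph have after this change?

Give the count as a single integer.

Initial component count: 2
Add (0,4): merges two components. Count decreases: 2 -> 1.
New component count: 1

Answer: 1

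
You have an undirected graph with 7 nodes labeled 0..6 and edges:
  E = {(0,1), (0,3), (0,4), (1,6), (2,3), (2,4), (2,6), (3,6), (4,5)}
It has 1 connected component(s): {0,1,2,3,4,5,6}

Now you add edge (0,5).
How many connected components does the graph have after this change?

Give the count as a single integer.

Answer: 1

Derivation:
Initial component count: 1
Add (0,5): endpoints already in same component. Count unchanged: 1.
New component count: 1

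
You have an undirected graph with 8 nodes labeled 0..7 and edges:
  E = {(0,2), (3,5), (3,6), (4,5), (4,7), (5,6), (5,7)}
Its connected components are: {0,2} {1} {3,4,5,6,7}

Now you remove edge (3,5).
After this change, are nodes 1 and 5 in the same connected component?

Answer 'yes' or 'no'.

Answer: no

Derivation:
Initial components: {0,2} {1} {3,4,5,6,7}
Removing edge (3,5): not a bridge — component count unchanged at 3.
New components: {0,2} {1} {3,4,5,6,7}
Are 1 and 5 in the same component? no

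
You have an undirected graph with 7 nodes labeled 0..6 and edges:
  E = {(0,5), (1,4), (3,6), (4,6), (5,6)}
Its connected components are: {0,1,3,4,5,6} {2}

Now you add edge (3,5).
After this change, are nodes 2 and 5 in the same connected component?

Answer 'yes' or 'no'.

Answer: no

Derivation:
Initial components: {0,1,3,4,5,6} {2}
Adding edge (3,5): both already in same component {0,1,3,4,5,6}. No change.
New components: {0,1,3,4,5,6} {2}
Are 2 and 5 in the same component? no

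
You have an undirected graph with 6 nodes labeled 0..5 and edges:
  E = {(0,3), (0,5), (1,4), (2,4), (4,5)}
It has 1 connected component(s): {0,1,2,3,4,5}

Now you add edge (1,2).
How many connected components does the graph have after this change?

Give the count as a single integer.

Initial component count: 1
Add (1,2): endpoints already in same component. Count unchanged: 1.
New component count: 1

Answer: 1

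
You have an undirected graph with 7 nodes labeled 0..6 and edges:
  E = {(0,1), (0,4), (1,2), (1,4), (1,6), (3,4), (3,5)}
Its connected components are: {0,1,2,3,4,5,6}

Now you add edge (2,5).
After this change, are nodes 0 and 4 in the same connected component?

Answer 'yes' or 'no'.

Initial components: {0,1,2,3,4,5,6}
Adding edge (2,5): both already in same component {0,1,2,3,4,5,6}. No change.
New components: {0,1,2,3,4,5,6}
Are 0 and 4 in the same component? yes

Answer: yes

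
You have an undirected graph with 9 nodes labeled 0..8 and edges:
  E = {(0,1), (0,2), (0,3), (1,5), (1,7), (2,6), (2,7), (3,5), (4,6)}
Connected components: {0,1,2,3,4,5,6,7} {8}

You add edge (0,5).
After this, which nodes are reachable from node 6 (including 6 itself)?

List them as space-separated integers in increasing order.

Answer: 0 1 2 3 4 5 6 7

Derivation:
Before: nodes reachable from 6: {0,1,2,3,4,5,6,7}
Adding (0,5): both endpoints already in same component. Reachability from 6 unchanged.
After: nodes reachable from 6: {0,1,2,3,4,5,6,7}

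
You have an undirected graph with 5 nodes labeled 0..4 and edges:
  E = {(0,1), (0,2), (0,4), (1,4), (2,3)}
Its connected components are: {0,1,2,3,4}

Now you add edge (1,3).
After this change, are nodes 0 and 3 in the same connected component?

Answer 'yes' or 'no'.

Answer: yes

Derivation:
Initial components: {0,1,2,3,4}
Adding edge (1,3): both already in same component {0,1,2,3,4}. No change.
New components: {0,1,2,3,4}
Are 0 and 3 in the same component? yes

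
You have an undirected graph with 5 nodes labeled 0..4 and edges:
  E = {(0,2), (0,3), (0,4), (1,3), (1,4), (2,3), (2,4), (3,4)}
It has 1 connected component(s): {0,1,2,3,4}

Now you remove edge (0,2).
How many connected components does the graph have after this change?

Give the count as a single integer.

Initial component count: 1
Remove (0,2): not a bridge. Count unchanged: 1.
  After removal, components: {0,1,2,3,4}
New component count: 1

Answer: 1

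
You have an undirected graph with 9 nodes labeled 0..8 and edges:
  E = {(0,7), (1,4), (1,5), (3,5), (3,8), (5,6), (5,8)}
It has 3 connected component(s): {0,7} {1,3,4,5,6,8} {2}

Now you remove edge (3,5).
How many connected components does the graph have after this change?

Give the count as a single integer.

Initial component count: 3
Remove (3,5): not a bridge. Count unchanged: 3.
  After removal, components: {0,7} {1,3,4,5,6,8} {2}
New component count: 3

Answer: 3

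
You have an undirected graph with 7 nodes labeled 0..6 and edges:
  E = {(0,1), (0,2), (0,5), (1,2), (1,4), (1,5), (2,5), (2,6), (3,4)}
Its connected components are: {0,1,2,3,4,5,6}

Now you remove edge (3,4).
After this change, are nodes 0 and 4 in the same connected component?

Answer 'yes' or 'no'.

Initial components: {0,1,2,3,4,5,6}
Removing edge (3,4): it was a bridge — component count 1 -> 2.
New components: {0,1,2,4,5,6} {3}
Are 0 and 4 in the same component? yes

Answer: yes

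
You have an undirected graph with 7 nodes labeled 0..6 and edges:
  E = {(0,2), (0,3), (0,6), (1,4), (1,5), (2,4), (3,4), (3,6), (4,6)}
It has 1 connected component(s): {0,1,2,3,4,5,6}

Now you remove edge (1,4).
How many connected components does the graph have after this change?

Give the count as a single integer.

Answer: 2

Derivation:
Initial component count: 1
Remove (1,4): it was a bridge. Count increases: 1 -> 2.
  After removal, components: {0,2,3,4,6} {1,5}
New component count: 2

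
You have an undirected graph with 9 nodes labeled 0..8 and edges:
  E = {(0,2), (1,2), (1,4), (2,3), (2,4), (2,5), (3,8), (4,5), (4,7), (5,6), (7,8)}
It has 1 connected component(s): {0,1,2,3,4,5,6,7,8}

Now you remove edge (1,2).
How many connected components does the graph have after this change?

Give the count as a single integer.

Answer: 1

Derivation:
Initial component count: 1
Remove (1,2): not a bridge. Count unchanged: 1.
  After removal, components: {0,1,2,3,4,5,6,7,8}
New component count: 1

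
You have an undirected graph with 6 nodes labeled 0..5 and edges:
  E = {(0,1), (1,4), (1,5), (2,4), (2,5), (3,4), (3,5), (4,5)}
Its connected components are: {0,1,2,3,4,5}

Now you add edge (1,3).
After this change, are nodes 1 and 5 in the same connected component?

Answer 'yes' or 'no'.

Answer: yes

Derivation:
Initial components: {0,1,2,3,4,5}
Adding edge (1,3): both already in same component {0,1,2,3,4,5}. No change.
New components: {0,1,2,3,4,5}
Are 1 and 5 in the same component? yes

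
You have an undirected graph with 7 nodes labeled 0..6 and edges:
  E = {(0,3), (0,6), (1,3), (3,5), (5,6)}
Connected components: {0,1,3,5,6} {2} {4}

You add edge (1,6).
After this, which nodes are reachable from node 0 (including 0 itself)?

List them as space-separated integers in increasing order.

Answer: 0 1 3 5 6

Derivation:
Before: nodes reachable from 0: {0,1,3,5,6}
Adding (1,6): both endpoints already in same component. Reachability from 0 unchanged.
After: nodes reachable from 0: {0,1,3,5,6}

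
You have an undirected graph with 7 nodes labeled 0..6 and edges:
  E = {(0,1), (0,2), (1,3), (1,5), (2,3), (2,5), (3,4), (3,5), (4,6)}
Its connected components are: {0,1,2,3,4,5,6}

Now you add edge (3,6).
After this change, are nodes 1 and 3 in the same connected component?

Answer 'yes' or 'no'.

Answer: yes

Derivation:
Initial components: {0,1,2,3,4,5,6}
Adding edge (3,6): both already in same component {0,1,2,3,4,5,6}. No change.
New components: {0,1,2,3,4,5,6}
Are 1 and 3 in the same component? yes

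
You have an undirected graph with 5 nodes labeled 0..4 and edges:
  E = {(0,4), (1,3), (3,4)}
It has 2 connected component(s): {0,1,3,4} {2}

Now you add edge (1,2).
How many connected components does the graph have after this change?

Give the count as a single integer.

Initial component count: 2
Add (1,2): merges two components. Count decreases: 2 -> 1.
New component count: 1

Answer: 1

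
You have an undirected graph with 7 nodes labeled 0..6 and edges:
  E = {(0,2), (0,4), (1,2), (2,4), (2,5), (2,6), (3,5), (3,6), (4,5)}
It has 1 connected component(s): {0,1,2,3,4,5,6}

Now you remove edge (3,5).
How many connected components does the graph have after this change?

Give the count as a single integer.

Initial component count: 1
Remove (3,5): not a bridge. Count unchanged: 1.
  After removal, components: {0,1,2,3,4,5,6}
New component count: 1

Answer: 1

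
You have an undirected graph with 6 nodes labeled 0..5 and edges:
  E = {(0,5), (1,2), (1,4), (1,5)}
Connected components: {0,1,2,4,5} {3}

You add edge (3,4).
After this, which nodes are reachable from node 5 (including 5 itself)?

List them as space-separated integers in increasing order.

Before: nodes reachable from 5: {0,1,2,4,5}
Adding (3,4): merges 5's component with another. Reachability grows.
After: nodes reachable from 5: {0,1,2,3,4,5}

Answer: 0 1 2 3 4 5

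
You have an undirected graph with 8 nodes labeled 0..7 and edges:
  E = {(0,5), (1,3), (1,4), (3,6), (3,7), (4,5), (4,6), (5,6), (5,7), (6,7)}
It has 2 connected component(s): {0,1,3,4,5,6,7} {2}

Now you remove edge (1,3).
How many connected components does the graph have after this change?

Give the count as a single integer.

Initial component count: 2
Remove (1,3): not a bridge. Count unchanged: 2.
  After removal, components: {0,1,3,4,5,6,7} {2}
New component count: 2

Answer: 2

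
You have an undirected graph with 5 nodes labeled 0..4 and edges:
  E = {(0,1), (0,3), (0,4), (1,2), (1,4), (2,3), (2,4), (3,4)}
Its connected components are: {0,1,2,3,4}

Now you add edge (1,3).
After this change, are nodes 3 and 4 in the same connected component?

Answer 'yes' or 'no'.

Answer: yes

Derivation:
Initial components: {0,1,2,3,4}
Adding edge (1,3): both already in same component {0,1,2,3,4}. No change.
New components: {0,1,2,3,4}
Are 3 and 4 in the same component? yes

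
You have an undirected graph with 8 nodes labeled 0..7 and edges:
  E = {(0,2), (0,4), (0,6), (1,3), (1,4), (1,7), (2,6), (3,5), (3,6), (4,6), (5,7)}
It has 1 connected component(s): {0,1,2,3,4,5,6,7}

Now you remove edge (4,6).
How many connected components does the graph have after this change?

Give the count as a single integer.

Answer: 1

Derivation:
Initial component count: 1
Remove (4,6): not a bridge. Count unchanged: 1.
  After removal, components: {0,1,2,3,4,5,6,7}
New component count: 1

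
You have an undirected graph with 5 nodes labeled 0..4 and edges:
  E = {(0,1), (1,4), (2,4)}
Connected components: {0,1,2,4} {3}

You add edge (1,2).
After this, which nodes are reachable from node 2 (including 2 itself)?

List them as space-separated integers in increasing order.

Before: nodes reachable from 2: {0,1,2,4}
Adding (1,2): both endpoints already in same component. Reachability from 2 unchanged.
After: nodes reachable from 2: {0,1,2,4}

Answer: 0 1 2 4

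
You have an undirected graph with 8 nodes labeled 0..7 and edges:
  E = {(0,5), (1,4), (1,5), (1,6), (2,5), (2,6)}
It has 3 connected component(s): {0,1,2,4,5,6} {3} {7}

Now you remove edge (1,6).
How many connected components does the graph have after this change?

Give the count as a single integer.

Initial component count: 3
Remove (1,6): not a bridge. Count unchanged: 3.
  After removal, components: {0,1,2,4,5,6} {3} {7}
New component count: 3

Answer: 3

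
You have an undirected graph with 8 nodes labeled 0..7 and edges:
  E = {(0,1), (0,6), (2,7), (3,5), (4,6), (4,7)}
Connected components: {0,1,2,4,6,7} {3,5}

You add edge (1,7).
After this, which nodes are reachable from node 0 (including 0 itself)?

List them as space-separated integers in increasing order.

Before: nodes reachable from 0: {0,1,2,4,6,7}
Adding (1,7): both endpoints already in same component. Reachability from 0 unchanged.
After: nodes reachable from 0: {0,1,2,4,6,7}

Answer: 0 1 2 4 6 7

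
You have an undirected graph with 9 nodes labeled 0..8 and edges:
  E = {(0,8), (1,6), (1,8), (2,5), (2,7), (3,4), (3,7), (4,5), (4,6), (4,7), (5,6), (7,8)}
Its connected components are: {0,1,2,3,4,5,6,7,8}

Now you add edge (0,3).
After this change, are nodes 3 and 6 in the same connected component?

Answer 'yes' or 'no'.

Initial components: {0,1,2,3,4,5,6,7,8}
Adding edge (0,3): both already in same component {0,1,2,3,4,5,6,7,8}. No change.
New components: {0,1,2,3,4,5,6,7,8}
Are 3 and 6 in the same component? yes

Answer: yes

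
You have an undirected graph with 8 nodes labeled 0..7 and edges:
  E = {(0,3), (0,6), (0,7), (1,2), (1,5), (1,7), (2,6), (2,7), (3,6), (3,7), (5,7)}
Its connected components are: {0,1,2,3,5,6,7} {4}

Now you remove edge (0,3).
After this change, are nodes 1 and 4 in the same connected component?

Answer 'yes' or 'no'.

Answer: no

Derivation:
Initial components: {0,1,2,3,5,6,7} {4}
Removing edge (0,3): not a bridge — component count unchanged at 2.
New components: {0,1,2,3,5,6,7} {4}
Are 1 and 4 in the same component? no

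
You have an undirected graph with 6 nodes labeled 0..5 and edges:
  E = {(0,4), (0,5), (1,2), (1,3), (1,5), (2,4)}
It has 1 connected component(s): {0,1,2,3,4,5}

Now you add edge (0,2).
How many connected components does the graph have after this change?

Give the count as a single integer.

Initial component count: 1
Add (0,2): endpoints already in same component. Count unchanged: 1.
New component count: 1

Answer: 1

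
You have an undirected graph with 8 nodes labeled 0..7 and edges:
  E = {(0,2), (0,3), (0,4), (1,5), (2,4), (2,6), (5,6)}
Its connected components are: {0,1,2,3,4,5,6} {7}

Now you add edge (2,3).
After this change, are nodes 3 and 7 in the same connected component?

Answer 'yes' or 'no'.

Initial components: {0,1,2,3,4,5,6} {7}
Adding edge (2,3): both already in same component {0,1,2,3,4,5,6}. No change.
New components: {0,1,2,3,4,5,6} {7}
Are 3 and 7 in the same component? no

Answer: no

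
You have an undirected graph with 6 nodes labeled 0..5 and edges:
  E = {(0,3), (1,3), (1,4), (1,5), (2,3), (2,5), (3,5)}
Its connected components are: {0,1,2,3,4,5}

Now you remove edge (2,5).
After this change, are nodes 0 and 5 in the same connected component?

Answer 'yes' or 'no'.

Initial components: {0,1,2,3,4,5}
Removing edge (2,5): not a bridge — component count unchanged at 1.
New components: {0,1,2,3,4,5}
Are 0 and 5 in the same component? yes

Answer: yes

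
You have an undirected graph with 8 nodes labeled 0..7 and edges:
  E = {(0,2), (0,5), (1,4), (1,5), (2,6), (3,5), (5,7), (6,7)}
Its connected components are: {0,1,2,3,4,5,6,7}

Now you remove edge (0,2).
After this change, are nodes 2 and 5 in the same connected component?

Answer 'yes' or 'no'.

Answer: yes

Derivation:
Initial components: {0,1,2,3,4,5,6,7}
Removing edge (0,2): not a bridge — component count unchanged at 1.
New components: {0,1,2,3,4,5,6,7}
Are 2 and 5 in the same component? yes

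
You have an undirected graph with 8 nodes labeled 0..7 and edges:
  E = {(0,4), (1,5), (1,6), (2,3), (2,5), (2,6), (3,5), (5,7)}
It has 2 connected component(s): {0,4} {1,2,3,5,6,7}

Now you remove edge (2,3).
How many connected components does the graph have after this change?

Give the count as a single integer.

Answer: 2

Derivation:
Initial component count: 2
Remove (2,3): not a bridge. Count unchanged: 2.
  After removal, components: {0,4} {1,2,3,5,6,7}
New component count: 2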